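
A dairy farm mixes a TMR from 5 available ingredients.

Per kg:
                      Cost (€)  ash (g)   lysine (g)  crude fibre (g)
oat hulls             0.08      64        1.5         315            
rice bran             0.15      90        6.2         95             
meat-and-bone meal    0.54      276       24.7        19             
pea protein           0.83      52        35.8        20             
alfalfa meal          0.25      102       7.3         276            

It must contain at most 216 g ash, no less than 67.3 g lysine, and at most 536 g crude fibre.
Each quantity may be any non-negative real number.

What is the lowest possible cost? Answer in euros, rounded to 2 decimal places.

€1.54

Let x1 = kg of oat hulls, x2 = kg of rice bran, x3 = kg of meat-and-bone meal, x4 = kg of pea protein, x5 = kg of alfalfa meal.
Minimize 0.08x1 + 0.15x2 + 0.54x3 + 0.83x4 + 0.25x5 subject to:
  64x1 + 90x2 + 276x3 + 52x4 + 102x5 ≤ 216   (ash)
  1.5x1 + 6.2x2 + 24.7x3 + 35.8x4 + 7.3x5 ≥ 67.3   (lysine)
  315x1 + 95x2 + 19x3 + 20x4 + 276x5 ≤ 536   (crude fibre)
  x1, x2, x3, x4, x5 ≥ 0.
The minimum-cost mix takes nothing from oat hulls, rice bran, alfalfa meal — only meat-and-bone meal, pea protein. There the ash and lysine constraints are tight.
So meat-and-bone meal = 0.4924 kg, pea protein = 1.54 kg.
Objective = 0.54·0.4924 + 0.83·1.54 = 1.5441.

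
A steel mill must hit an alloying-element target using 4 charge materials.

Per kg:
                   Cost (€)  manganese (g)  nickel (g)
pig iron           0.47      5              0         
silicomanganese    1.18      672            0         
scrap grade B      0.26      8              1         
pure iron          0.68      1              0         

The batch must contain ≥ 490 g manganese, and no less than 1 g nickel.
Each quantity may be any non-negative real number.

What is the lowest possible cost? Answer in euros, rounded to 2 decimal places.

€1.11

Set it up as a linear program. Let x1 = kg of pig iron, x2 = kg of silicomanganese, x3 = kg of scrap grade B, x4 = kg of pure iron.
min 0.47x1 + 1.18x2 + 0.26x3 + 0.68x4 subject to:
  5x1 + 672x2 + 8x3 + 1x4 ≥ 490   (manganese)
  1x3 ≥ 1   (nickel)
  x1, x2, x3, x4 ≥ 0.
At the optimum only silicomanganese, scrap grade B are positive (pig iron, pure iron = 0). The manganese and nickel requirements are met with equality.
Solving gives x2 = 0.7173, x3 = 1.
Objective = 1.18·0.7173 + 0.26·1 = 1.1064.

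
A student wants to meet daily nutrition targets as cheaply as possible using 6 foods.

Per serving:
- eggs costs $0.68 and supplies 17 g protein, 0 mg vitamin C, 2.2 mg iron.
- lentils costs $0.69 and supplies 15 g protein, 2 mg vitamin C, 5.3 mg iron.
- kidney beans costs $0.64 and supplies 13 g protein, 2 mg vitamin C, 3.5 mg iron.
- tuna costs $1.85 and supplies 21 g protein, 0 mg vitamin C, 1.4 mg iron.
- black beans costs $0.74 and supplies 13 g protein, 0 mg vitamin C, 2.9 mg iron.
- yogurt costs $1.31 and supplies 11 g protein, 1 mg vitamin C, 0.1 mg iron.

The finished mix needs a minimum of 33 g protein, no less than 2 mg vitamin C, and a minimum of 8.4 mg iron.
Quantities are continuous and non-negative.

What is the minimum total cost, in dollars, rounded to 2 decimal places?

Let x1 = servings of eggs, x2 = servings of lentils, x3 = servings of kidney beans, x4 = servings of tuna, x5 = servings of black beans, x6 = servings of yogurt.
min 0.68x1 + 0.69x2 + 0.64x3 + 1.85x4 + 0.74x5 + 1.31x6 subject to:
  17x1 + 15x2 + 13x3 + 21x4 + 13x5 + 11x6 ≥ 33   (protein)
  2x2 + 2x3 + 1x6 ≥ 2   (vitamin C)
  2.2x1 + 5.3x2 + 3.5x3 + 1.4x4 + 2.9x5 + 0.1x6 ≥ 8.4   (iron)
  x1, x2, x3, x4, x5, x6 ≥ 0.
The optimal basis is {eggs, lentils}; kidney beans, tuna, black beans, yogurt drop out. Binding constraints: protein and iron.
Solving gives x1 = 0.8564, x2 = 1.229.
Objective = 0.68·0.8564 + 0.69·1.229 = 1.4304.

$1.43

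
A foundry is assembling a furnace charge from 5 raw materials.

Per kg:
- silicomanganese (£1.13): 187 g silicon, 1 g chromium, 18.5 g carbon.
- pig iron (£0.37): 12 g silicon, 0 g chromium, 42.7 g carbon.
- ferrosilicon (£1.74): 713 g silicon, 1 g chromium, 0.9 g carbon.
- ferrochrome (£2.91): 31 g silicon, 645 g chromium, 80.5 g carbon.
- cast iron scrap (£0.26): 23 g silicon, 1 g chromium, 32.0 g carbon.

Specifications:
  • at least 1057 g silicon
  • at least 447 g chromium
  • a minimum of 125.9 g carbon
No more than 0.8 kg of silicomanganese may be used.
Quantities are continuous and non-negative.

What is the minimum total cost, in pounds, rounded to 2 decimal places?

This is a linear program. Let x1 = kg of silicomanganese, x2 = kg of pig iron, x3 = kg of ferrosilicon, x4 = kg of ferrochrome, x5 = kg of cast iron scrap.
min 1.13x1 + 0.37x2 + 1.74x3 + 2.91x4 + 0.26x5 with:
  187x1 + 12x2 + 713x3 + 31x4 + 23x5 ≥ 1057   (silicon)
  1x1 + 1x3 + 645x4 + 1x5 ≥ 447   (chromium)
  18.5x1 + 42.7x2 + 0.9x3 + 80.5x4 + 32x5 ≥ 125.9   (carbon)
  x1 ≤ 0.8
  x1, x2, x3, x4, x5 ≥ 0.
At the optimum only ferrosilicon, ferrochrome, cast iron scrap are positive (silicomanganese, pig iron = 0). Binding constraints: silicon, chromium, carbon.
Optimal quantities: ferrosilicon = 1.383 kg, ferrochrome = 0.6875 kg, cast iron scrap = 2.166 kg.
Objective = 1.74·1.383 + 2.91·0.6875 + 0.26·2.166 = 4.9702.

£4.97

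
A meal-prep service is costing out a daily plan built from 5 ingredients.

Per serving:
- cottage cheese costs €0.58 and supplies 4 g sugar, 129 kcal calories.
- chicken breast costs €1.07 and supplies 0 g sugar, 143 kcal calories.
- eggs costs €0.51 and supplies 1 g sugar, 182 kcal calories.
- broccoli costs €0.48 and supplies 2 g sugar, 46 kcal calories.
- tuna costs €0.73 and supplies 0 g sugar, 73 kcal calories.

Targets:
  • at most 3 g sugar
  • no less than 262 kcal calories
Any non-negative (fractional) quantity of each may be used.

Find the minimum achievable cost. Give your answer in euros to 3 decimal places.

Let x1 = servings of cottage cheese, x2 = servings of chicken breast, x3 = servings of eggs, x4 = servings of broccoli, x5 = servings of tuna.
Minimize 0.58x1 + 1.07x2 + 0.51x3 + 0.48x4 + 0.73x5 with:
  4x1 + 1x3 + 2x4 ≤ 3   (sugar)
  129x1 + 143x2 + 182x3 + 46x4 + 73x5 ≥ 262   (calories)
  x1, x2, x3, x4, x5 ≥ 0.
The cheapest feasible vertex uses only eggs; cottage cheese, chicken breast, broccoli, tuna are not used. The calories requirement is met with equality.
So eggs = 1.44 servings.
Total cost: 0.51·1.44 = 0.73440.

€0.734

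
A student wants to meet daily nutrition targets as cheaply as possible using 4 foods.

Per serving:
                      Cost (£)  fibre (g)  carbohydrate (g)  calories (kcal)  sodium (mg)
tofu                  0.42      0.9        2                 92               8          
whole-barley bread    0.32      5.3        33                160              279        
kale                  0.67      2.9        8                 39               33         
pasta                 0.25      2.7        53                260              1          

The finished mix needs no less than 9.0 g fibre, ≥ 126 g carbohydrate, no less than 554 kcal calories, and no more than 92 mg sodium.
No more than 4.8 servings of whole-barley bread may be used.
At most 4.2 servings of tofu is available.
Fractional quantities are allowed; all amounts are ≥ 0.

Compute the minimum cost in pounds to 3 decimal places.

£0.779

Set it up as a linear program. Let x1 = servings of tofu, x2 = servings of whole-barley bread, x3 = servings of kale, x4 = servings of pasta.
Minimise 0.42x1 + 0.32x2 + 0.67x3 + 0.25x4 subject to:
  0.9x1 + 5.3x2 + 2.9x3 + 2.7x4 ≥ 9   (fibre)
  2x1 + 33x2 + 8x3 + 53x4 ≥ 126   (carbohydrate)
  92x1 + 160x2 + 39x3 + 260x4 ≥ 554   (calories)
  8x1 + 279x2 + 33x3 + 1x4 ≤ 92   (sodium)
  x2 ≤ 4.8
  x1 ≤ 4.2
  x1, x2, x3, x4 ≥ 0.
The cheapest feasible vertex uses only whole-barley bread, pasta; tofu, kale are not used. There the fibre and sodium constraints are tight.
Optimal quantities: whole-barley bread = 0.3201 servings, pasta = 2.705 servings.
Objective = 0.32·0.3201 + 0.25·2.705 = 0.77868.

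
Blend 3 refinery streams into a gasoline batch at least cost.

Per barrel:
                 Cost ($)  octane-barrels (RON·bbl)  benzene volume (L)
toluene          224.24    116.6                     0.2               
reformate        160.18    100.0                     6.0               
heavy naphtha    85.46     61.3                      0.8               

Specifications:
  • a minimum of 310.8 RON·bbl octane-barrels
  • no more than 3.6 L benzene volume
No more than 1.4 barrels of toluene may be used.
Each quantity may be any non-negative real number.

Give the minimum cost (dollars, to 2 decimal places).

Let x1 = barrels of toluene, x2 = barrels of reformate, x3 = barrels of heavy naphtha.
Minimise 224.24x1 + 160.18x2 + 85.46x3 s.t.:
  116.6x1 + 100x2 + 61.3x3 ≥ 310.8   (octane-barrels)
  0.2x1 + 6x2 + 0.8x3 ≤ 3.6   (benzene volume)
  x1 ≤ 1.4
  x1, x2, x3 ≥ 0.
At the optimum only toluene, heavy naphtha are positive (reformate = 0). The octane-barrels and benzene volume requirements are met with equality.
Optimal quantities: toluene = 0.3451 barrels, heavy naphtha = 4.4137 barrels.
Total cost: 224.24·0.3451 + 85.46·4.4137 = 454.5800.

$454.58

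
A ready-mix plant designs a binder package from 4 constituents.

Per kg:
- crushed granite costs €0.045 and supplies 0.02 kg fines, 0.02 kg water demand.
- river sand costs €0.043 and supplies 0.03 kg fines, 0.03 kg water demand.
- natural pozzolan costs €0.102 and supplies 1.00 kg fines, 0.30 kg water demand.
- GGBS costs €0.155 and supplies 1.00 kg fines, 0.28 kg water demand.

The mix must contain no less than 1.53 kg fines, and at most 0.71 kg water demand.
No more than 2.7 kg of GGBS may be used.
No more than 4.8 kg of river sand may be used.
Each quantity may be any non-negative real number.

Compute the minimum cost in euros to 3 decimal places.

Treat it as an LP. Let x1 = kg of crushed granite, x2 = kg of river sand, x3 = kg of natural pozzolan, x4 = kg of GGBS.
Minimise 0.045x1 + 0.043x2 + 0.102x3 + 0.155x4 s.t.:
  0.02x1 + 0.03x2 + 1x3 + 1x4 ≥ 1.53   (fines)
  0.02x1 + 0.03x2 + 0.3x3 + 0.28x4 ≤ 0.71   (water demand)
  x4 ≤ 2.7
  x2 ≤ 4.8
  x1, x2, x3, x4 ≥ 0.
The minimum-cost mix takes nothing from crushed granite, river sand, GGBS — only natural pozzolan. The fines requirement is met with equality.
Optimal quantities: natural pozzolan = 1.53 kg.
Total cost: 0.102·1.53 = 0.15606.

€0.156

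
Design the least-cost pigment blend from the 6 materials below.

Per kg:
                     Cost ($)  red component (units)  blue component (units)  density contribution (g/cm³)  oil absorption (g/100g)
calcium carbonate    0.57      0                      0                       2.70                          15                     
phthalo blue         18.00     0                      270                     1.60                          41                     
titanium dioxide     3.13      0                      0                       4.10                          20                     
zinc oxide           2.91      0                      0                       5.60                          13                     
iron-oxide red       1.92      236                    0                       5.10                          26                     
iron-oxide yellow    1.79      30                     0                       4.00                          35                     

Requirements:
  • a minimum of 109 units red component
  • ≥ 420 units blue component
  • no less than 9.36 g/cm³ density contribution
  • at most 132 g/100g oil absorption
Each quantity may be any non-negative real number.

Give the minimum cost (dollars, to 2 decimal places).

Let x1 = kg of calcium carbonate, x2 = kg of phthalo blue, x3 = kg of titanium dioxide, x4 = kg of zinc oxide, x5 = kg of iron-oxide red, x6 = kg of iron-oxide yellow.
min 0.57x1 + 18x2 + 3.13x3 + 2.91x4 + 1.92x5 + 1.79x6 subject to:
  236x5 + 30x6 ≥ 109   (red component)
  270x2 ≥ 420   (blue component)
  2.7x1 + 1.6x2 + 4.1x3 + 5.6x4 + 5.1x5 + 4x6 ≥ 9.36   (density contribution)
  15x1 + 41x2 + 20x3 + 13x4 + 26x5 + 35x6 ≤ 132   (oil absorption)
  x1, x2, x3, x4, x5, x6 ≥ 0.
The minimum-cost mix takes nothing from titanium dioxide, zinc oxide, iron-oxide yellow — only calcium carbonate, phthalo blue, iron-oxide red. The red component, blue component, density contribution requirements are met with equality.
That vertex is x1 = 1.6724, x2 = 1.5556, x5 = 0.46186.
Cost = 0.57·1.6724 + 18·1.5556 + 1.92·0.46186 = 29.8408.

$29.84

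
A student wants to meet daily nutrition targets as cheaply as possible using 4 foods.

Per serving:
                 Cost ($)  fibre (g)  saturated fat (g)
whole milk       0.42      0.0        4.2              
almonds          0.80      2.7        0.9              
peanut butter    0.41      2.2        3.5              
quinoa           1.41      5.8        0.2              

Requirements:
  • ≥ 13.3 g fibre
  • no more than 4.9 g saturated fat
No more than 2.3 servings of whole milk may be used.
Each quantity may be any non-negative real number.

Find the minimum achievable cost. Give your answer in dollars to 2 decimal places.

$3.07

Treat it as an LP. Let x1 = servings of whole milk, x2 = servings of almonds, x3 = servings of peanut butter, x4 = servings of quinoa.
min 0.42x1 + 0.8x2 + 0.41x3 + 1.41x4 subject to:
  2.7x2 + 2.2x3 + 5.8x4 ≥ 13.3   (fibre)
  4.2x1 + 0.9x2 + 3.5x3 + 0.2x4 ≤ 4.9   (saturated fat)
  x1 ≤ 2.3
  x1, x2, x3, x4 ≥ 0.
The optimal basis is {peanut butter, quinoa}; whole milk, almonds drop out. The fibre and saturated fat requirements are met with equality.
So peanut butter = 1.297 servings, quinoa = 1.801 servings.
Hence cost = 0.41·1.297 + 1.41·1.801 = $3.0712.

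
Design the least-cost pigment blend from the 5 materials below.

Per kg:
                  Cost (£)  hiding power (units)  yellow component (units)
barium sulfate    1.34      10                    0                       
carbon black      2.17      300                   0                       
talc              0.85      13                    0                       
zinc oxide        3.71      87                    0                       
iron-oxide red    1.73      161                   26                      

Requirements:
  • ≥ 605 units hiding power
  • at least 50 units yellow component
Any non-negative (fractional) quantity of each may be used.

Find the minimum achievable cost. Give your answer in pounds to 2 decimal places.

Treat it as an LP. Let x1 = kg of barium sulfate, x2 = kg of carbon black, x3 = kg of talc, x4 = kg of zinc oxide, x5 = kg of iron-oxide red.
Minimise 1.34x1 + 2.17x2 + 0.85x3 + 3.71x4 + 1.73x5 with:
  10x1 + 300x2 + 13x3 + 87x4 + 161x5 ≥ 605   (hiding power)
  26x5 ≥ 50   (yellow component)
  x1, x2, x3, x4, x5 ≥ 0.
The optimal basis is {carbon black, iron-oxide red}; barium sulfate, talc, zinc oxide drop out. The hiding power and yellow component requirements are met with equality.
Solving gives x2 = 0.9846, x5 = 1.923.
Cost = 2.17·0.9846 + 1.73·1.923 = 5.4634.

£5.46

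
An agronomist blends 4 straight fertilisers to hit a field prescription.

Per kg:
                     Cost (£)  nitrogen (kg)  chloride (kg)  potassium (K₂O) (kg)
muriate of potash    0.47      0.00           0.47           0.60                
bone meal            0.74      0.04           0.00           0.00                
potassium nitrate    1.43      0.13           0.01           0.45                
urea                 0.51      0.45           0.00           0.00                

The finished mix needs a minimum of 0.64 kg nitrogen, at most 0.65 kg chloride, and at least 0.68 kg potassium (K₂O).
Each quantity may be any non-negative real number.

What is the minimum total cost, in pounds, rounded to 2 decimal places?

Treat it as an LP. Let x1 = kg of muriate of potash, x2 = kg of bone meal, x3 = kg of potassium nitrate, x4 = kg of urea.
Minimize 0.47x1 + 0.74x2 + 1.43x3 + 0.51x4 with:
  0.04x2 + 0.13x3 + 0.45x4 ≥ 0.64   (nitrogen)
  0.47x1 + 0.01x3 ≤ 0.65   (chloride)
  0.6x1 + 0.45x3 ≥ 0.68   (potassium (K₂O))
  x1, x2, x3, x4 ≥ 0.
The cheapest feasible vertex uses only muriate of potash, urea; bone meal, potassium nitrate are not used. The nitrogen and potassium (K₂O) requirements are met with equality.
That vertex is x1 = 1.133, x4 = 1.422.
Total cost: 0.47·1.133 + 0.51·1.422 = 1.2577.

£1.26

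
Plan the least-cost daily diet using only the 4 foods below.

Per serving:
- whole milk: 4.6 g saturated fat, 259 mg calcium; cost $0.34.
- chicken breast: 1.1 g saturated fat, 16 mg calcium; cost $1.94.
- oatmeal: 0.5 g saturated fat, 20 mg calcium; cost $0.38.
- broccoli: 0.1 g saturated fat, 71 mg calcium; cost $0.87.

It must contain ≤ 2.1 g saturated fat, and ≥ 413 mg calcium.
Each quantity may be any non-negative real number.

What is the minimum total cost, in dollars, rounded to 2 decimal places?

$4.04

This is a linear program. Let x1 = servings of whole milk, x2 = servings of chicken breast, x3 = servings of oatmeal, x4 = servings of broccoli.
min 0.34x1 + 1.94x2 + 0.38x3 + 0.87x4 with:
  4.6x1 + 1.1x2 + 0.5x3 + 0.1x4 ≤ 2.1   (saturated fat)
  259x1 + 16x2 + 20x3 + 71x4 ≥ 413   (calcium)
  x1, x2, x3, x4 ≥ 0.
At the optimum only whole milk, broccoli are positive (chicken breast, oatmeal = 0). There the saturated fat and calcium constraints are tight.
That vertex is x1 = 0.3585, x4 = 4.509.
Cost = 0.34·0.3585 + 0.87·4.509 = 4.0447.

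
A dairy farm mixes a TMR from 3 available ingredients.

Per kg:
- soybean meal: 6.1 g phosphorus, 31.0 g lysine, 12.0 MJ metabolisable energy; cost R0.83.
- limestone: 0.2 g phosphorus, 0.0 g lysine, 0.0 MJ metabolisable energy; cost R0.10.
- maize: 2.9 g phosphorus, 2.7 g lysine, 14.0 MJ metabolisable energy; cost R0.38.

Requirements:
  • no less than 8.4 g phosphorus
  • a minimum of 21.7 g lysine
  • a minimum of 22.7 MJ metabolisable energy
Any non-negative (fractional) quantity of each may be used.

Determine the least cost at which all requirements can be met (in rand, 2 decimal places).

Let x1 = kg of soybean meal, x2 = kg of limestone, x3 = kg of maize.
Minimize 0.83x1 + 0.1x2 + 0.38x3 subject to:
  6.1x1 + 0.2x2 + 2.9x3 ≥ 8.4   (phosphorus)
  31x1 + 2.7x3 ≥ 21.7   (lysine)
  12x1 + 14x3 ≥ 22.7   (metabolisable energy)
  x1, x2, x3 ≥ 0.
At the optimum only soybean meal, maize are positive (limestone = 0). There the phosphorus and lysine constraints are tight.
So soybean meal = 0.5481 kg, maize = 1.744 kg.
Total cost: 0.83·0.5481 + 0.38·1.744 = 1.1176.

R1.12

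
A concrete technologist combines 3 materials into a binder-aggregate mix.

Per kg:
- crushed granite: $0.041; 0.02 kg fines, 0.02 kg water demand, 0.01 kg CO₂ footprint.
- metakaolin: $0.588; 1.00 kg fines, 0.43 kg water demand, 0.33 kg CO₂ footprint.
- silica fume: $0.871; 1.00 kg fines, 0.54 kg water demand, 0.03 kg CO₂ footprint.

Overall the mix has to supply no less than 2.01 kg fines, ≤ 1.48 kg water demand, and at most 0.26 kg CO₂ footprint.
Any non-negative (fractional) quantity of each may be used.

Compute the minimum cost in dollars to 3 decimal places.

Set it up as a linear program. Let x1 = kg of crushed granite, x2 = kg of metakaolin, x3 = kg of silica fume.
Minimise 0.041x1 + 0.588x2 + 0.871x3 with:
  0.02x1 + 1x2 + 1x3 ≥ 2.01   (fines)
  0.02x1 + 0.43x2 + 0.54x3 ≤ 1.48   (water demand)
  0.01x1 + 0.33x2 + 0.03x3 ≤ 0.26   (CO₂ footprint)
  x1, x2, x3 ≥ 0.
At the optimum only metakaolin, silica fume are positive (crushed granite = 0). There the fines and CO₂ footprint constraints are tight.
That vertex is x2 = 0.6657, x3 = 1.344.
Objective = 0.588·0.6657 + 0.871·1.344 = 1.56206.

$1.562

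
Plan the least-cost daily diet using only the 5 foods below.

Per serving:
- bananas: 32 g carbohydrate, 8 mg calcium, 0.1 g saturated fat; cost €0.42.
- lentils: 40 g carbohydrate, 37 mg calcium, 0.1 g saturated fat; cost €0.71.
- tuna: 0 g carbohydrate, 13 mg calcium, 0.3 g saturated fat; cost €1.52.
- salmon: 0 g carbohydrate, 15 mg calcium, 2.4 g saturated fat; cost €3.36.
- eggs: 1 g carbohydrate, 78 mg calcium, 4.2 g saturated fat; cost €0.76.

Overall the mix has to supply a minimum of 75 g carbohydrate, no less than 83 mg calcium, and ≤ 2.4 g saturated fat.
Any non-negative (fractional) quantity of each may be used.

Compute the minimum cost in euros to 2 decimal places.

Let x1 = servings of bananas, x2 = servings of lentils, x3 = servings of tuna, x4 = servings of salmon, x5 = servings of eggs.
Minimize 0.42x1 + 0.71x2 + 1.52x3 + 3.36x4 + 0.76x5 subject to:
  32x1 + 40x2 + 1x5 ≥ 75   (carbohydrate)
  8x1 + 37x2 + 13x3 + 15x4 + 78x5 ≥ 83   (calcium)
  0.1x1 + 0.1x2 + 0.3x3 + 2.4x4 + 4.2x5 ≤ 2.4   (saturated fat)
  x1, x2, x3, x4, x5 ≥ 0.
The minimum-cost mix takes nothing from bananas, tuna, salmon — only lentils, eggs. There the carbohydrate and calcium constraints are tight.
Solving gives x2 = 1.871, x5 = 0.1768.
Cost = 0.71·1.871 + 0.76·0.1768 = 1.4628.

€1.46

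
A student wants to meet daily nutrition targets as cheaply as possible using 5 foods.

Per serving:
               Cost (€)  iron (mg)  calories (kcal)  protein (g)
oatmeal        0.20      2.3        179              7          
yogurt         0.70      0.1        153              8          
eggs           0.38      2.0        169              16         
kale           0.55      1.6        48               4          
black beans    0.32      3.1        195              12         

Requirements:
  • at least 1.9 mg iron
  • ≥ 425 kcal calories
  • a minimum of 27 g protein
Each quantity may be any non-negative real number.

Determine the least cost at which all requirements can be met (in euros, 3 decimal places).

€0.686

Set it up as a linear program. Let x1 = servings of oatmeal, x2 = servings of yogurt, x3 = servings of eggs, x4 = servings of kale, x5 = servings of black beans.
Minimise 0.2x1 + 0.7x2 + 0.38x3 + 0.55x4 + 0.32x5 subject to:
  2.3x1 + 0.1x2 + 2x3 + 1.6x4 + 3.1x5 ≥ 1.9   (iron)
  179x1 + 153x2 + 169x3 + 48x4 + 195x5 ≥ 425   (calories)
  7x1 + 8x2 + 16x3 + 4x4 + 12x5 ≥ 27   (protein)
  x1, x2, x3, x4, x5 ≥ 0.
The minimum-cost mix takes nothing from yogurt, kale, black beans — only oatmeal, eggs. The calories and protein requirements are met with equality.
That vertex is x1 = 1.331, x3 = 1.105.
Cost = 0.2·1.331 + 0.38·1.105 = 0.68610.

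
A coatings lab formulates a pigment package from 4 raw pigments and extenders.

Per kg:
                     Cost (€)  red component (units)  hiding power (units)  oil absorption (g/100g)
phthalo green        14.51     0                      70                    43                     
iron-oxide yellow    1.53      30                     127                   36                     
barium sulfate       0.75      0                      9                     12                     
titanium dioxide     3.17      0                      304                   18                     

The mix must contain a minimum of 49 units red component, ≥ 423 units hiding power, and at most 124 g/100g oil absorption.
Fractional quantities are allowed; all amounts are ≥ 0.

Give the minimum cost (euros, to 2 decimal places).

€4.75

Let x1 = kg of phthalo green, x2 = kg of iron-oxide yellow, x3 = kg of barium sulfate, x4 = kg of titanium dioxide.
min 14.51x1 + 1.53x2 + 0.75x3 + 3.17x4 s.t.:
  30x2 ≥ 49   (red component)
  70x1 + 127x2 + 9x3 + 304x4 ≥ 423   (hiding power)
  43x1 + 36x2 + 12x3 + 18x4 ≤ 124   (oil absorption)
  x1, x2, x3, x4 ≥ 0.
The cheapest feasible vertex uses only iron-oxide yellow, titanium dioxide; phthalo green, barium sulfate are not used. The red component and hiding power requirements are met with equality.
So iron-oxide yellow = 1.633 kg, titanium dioxide = 0.7091 kg.
Cost = 1.53·1.633 + 3.17·0.7091 = 4.7463.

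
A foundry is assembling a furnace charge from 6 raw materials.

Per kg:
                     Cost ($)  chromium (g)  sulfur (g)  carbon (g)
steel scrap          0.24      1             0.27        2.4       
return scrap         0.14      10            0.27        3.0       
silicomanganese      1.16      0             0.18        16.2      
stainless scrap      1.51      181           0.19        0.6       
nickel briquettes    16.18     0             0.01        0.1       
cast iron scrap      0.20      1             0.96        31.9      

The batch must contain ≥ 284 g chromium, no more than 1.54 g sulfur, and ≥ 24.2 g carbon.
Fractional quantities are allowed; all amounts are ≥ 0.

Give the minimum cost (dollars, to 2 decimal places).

$2.51

This is a linear program. Let x1 = kg of steel scrap, x2 = kg of return scrap, x3 = kg of silicomanganese, x4 = kg of stainless scrap, x5 = kg of nickel briquettes, x6 = kg of cast iron scrap.
Minimize 0.24x1 + 0.14x2 + 1.16x3 + 1.51x4 + 16.18x5 + 0.2x6 s.t.:
  1x1 + 10x2 + 181x4 + 1x6 ≥ 284   (chromium)
  0.27x1 + 0.27x2 + 0.18x3 + 0.19x4 + 0.01x5 + 0.96x6 ≤ 1.54   (sulfur)
  2.4x1 + 3x2 + 16.2x3 + 0.6x4 + 0.1x5 + 31.9x6 ≥ 24.2   (carbon)
  x1, x2, x3, x4, x5, x6 ≥ 0.
The minimum-cost mix takes nothing from steel scrap, return scrap, silicomanganese, nickel briquettes — only stainless scrap, cast iron scrap. The chromium and carbon requirements are met with equality.
So stainless scrap = 1.565 kg, cast iron scrap = 0.7292 kg.
Objective = 1.51·1.565 + 0.2·0.7292 = 2.5090.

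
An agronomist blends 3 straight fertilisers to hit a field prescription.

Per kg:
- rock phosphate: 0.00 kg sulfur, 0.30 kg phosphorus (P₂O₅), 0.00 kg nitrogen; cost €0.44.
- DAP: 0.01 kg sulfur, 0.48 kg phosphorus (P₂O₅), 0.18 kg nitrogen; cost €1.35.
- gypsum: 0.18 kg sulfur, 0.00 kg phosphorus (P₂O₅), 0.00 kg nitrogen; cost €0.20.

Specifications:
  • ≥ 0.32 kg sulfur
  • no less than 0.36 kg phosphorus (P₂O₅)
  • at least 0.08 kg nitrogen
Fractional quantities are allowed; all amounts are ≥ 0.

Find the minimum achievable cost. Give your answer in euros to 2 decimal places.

This is a linear program. Let x1 = kg of rock phosphate, x2 = kg of DAP, x3 = kg of gypsum.
Minimise 0.44x1 + 1.35x2 + 0.2x3 subject to:
  0.01x2 + 0.18x3 ≥ 0.32   (sulfur)
  0.3x1 + 0.48x2 ≥ 0.36   (phosphorus (P₂O₅))
  0.18x2 ≥ 0.08   (nitrogen)
  x1, x2, x3 ≥ 0.
All 3 inputs are positive at the optimum. Binding constraints: sulfur, phosphorus (P₂O₅), nitrogen.
So rock phosphate = 0.4889 kg, DAP = 0.4444 kg, gypsum = 1.753 kg.
Hence cost = 0.44·0.4889 + 1.35·0.4444 + 0.2·1.753 = €1.1657.

€1.17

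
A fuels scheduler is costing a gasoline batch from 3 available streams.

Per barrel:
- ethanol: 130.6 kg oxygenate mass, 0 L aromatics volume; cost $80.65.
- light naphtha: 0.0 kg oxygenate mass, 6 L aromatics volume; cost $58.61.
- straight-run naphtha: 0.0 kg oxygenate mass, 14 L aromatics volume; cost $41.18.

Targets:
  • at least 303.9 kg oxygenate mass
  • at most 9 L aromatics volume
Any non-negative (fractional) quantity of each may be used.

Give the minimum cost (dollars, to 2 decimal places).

$187.67

Treat it as an LP. Let x1 = barrels of ethanol, x2 = barrels of light naphtha, x3 = barrels of straight-run naphtha.
min 80.65x1 + 58.61x2 + 41.18x3 with:
  130.6x1 ≥ 303.9   (oxygenate mass)
  6x2 + 14x3 ≤ 9   (aromatics volume)
  x1, x2, x3 ≥ 0.
At the optimum only ethanol is positive (light naphtha, straight-run naphtha = 0). Binding constraint: oxygenate mass.
That vertex is x1 = 2.327.
Objective = 80.65·2.327 = 187.6726.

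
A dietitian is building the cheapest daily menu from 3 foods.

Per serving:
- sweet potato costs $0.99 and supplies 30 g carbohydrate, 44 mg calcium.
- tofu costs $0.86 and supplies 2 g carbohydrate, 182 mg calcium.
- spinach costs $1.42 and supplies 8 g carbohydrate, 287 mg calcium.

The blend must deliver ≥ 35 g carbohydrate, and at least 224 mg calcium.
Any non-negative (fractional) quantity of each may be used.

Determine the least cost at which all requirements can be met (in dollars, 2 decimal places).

Set it up as a linear program. Let x1 = servings of sweet potato, x2 = servings of tofu, x3 = servings of spinach.
min 0.99x1 + 0.86x2 + 1.42x3 s.t.:
  30x1 + 2x2 + 8x3 ≥ 35   (carbohydrate)
  44x1 + 182x2 + 287x3 ≥ 224   (calcium)
  x1, x2, x3 ≥ 0.
The minimum-cost mix takes nothing from tofu — only sweet potato, spinach. Binding constraints: carbohydrate and calcium.
That vertex is x1 = 0.9994, x3 = 0.6273.
Total cost: 0.99·0.9994 + 1.42·0.6273 = 1.8802.

$1.88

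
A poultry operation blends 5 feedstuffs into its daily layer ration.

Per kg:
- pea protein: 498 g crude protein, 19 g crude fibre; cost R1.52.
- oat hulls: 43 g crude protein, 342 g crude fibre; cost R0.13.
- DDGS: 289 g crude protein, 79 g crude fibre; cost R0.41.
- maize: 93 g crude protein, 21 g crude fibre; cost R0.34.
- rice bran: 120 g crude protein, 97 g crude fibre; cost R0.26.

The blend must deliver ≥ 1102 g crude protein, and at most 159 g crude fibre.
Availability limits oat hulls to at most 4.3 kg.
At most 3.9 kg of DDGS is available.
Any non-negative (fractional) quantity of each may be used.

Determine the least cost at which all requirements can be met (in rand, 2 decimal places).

This is a linear program. Let x1 = kg of pea protein, x2 = kg of oat hulls, x3 = kg of DDGS, x4 = kg of maize, x5 = kg of rice bran.
Minimize 1.52x1 + 0.13x2 + 0.41x3 + 0.34x4 + 0.26x5 subject to:
  498x1 + 43x2 + 289x3 + 93x4 + 120x5 ≥ 1102   (crude protein)
  19x1 + 342x2 + 79x3 + 21x4 + 97x5 ≤ 159   (crude fibre)
  x2 ≤ 4.3
  x3 ≤ 3.9
  x1, x2, x3, x4, x5 ≥ 0.
The cheapest feasible vertex uses only pea protein, DDGS; oat hulls, maize, rice bran are not used. The crude protein and crude fibre requirements are met with equality.
Optimal quantities: pea protein = 1.214 kg, DDGS = 1.721 kg.
Total cost: 1.52·1.214 + 0.41·1.721 = 2.5509.

R2.55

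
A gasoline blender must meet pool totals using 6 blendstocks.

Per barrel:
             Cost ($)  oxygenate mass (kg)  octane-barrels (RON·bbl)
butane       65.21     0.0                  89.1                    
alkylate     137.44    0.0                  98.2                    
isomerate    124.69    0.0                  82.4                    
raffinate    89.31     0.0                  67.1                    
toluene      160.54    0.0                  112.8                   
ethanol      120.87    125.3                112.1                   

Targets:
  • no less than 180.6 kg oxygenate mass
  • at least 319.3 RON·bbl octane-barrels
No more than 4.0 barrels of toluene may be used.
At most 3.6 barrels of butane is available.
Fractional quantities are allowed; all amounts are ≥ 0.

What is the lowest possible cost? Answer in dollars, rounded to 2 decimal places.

$289.65

Let x1 = barrels of butane, x2 = barrels of alkylate, x3 = barrels of isomerate, x4 = barrels of raffinate, x5 = barrels of toluene, x6 = barrels of ethanol.
Minimise 65.21x1 + 137.44x2 + 124.69x3 + 89.31x4 + 160.54x5 + 120.87x6 with:
  125.3x6 ≥ 180.6   (oxygenate mass)
  89.1x1 + 98.2x2 + 82.4x3 + 67.1x4 + 112.8x5 + 112.1x6 ≥ 319.3   (octane-barrels)
  x5 ≤ 4
  x1 ≤ 3.6
  x1, x2, x3, x4, x5, x6 ≥ 0.
At the optimum only butane, ethanol are positive (alkylate, isomerate, raffinate, toluene = 0). There the oxygenate mass and octane-barrels constraints are tight.
Solving gives x1 = 1.77021, x6 = 1.44134.
Cost = 65.21·1.77021 + 120.87·1.44134 = 289.6502.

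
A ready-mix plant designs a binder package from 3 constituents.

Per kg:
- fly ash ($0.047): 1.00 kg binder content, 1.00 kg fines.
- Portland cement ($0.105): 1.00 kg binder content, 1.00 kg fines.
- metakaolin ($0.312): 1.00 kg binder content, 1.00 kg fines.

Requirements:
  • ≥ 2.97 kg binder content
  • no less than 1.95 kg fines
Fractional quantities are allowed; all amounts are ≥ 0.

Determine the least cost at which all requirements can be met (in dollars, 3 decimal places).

This is a linear program. Let x1 = kg of fly ash, x2 = kg of Portland cement, x3 = kg of metakaolin.
Minimise 0.047x1 + 0.105x2 + 0.312x3 subject to:
  1x1 + 1x2 + 1x3 ≥ 2.97   (binder content)
  1x1 + 1x2 + 1x3 ≥ 1.95   (fines)
  x1, x2, x3 ≥ 0.
At the optimum only fly ash is positive (Portland cement, metakaolin = 0). The binder content requirement is met with equality.
So fly ash = 2.97 kg.
Total cost: 0.047·2.97 = 0.13959.

$0.140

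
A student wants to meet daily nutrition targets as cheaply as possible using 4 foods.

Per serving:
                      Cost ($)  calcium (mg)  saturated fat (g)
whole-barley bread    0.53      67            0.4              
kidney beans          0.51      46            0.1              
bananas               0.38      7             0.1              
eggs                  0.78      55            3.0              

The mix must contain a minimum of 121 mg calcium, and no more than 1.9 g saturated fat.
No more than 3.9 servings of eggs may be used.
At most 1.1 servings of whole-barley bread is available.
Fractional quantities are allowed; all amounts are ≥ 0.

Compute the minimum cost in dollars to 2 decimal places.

$1.11

Let x1 = servings of whole-barley bread, x2 = servings of kidney beans, x3 = servings of bananas, x4 = servings of eggs.
min 0.53x1 + 0.51x2 + 0.38x3 + 0.78x4 subject to:
  67x1 + 46x2 + 7x3 + 55x4 ≥ 121   (calcium)
  0.4x1 + 0.1x2 + 0.1x3 + 3x4 ≤ 1.9   (saturated fat)
  x4 ≤ 3.9
  x1 ≤ 1.1
  x1, x2, x3, x4 ≥ 0.
At the optimum only whole-barley bread, kidney beans are positive (bananas, eggs = 0). There the calcium and the whole-barley bread cap constraints are tight.
Solving gives x1 = 1.1, x2 = 1.028.
Hence cost = 0.53·1.1 + 0.51·1.028 = $1.1073.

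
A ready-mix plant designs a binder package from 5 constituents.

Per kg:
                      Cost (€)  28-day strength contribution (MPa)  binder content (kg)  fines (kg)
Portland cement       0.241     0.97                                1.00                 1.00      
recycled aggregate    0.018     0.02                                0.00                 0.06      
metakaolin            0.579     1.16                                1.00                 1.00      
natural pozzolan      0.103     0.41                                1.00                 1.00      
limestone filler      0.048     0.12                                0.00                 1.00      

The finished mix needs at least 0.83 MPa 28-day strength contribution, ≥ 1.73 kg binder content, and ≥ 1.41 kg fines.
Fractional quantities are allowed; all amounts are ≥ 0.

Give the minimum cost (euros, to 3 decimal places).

Treat it as an LP. Let x1 = kg of Portland cement, x2 = kg of recycled aggregate, x3 = kg of metakaolin, x4 = kg of natural pozzolan, x5 = kg of limestone filler.
Minimize 0.241x1 + 0.018x2 + 0.579x3 + 0.103x4 + 0.048x5 s.t.:
  0.97x1 + 0.02x2 + 1.16x3 + 0.41x4 + 0.12x5 ≥ 0.83   (28-day strength contribution)
  1x1 + 1x3 + 1x4 ≥ 1.73   (binder content)
  1x1 + 0.06x2 + 1x3 + 1x4 + 1x5 ≥ 1.41   (fines)
  x1, x2, x3, x4, x5 ≥ 0.
At the optimum only Portland cement, natural pozzolan are positive (recycled aggregate, metakaolin, limestone filler = 0). The 28-day strength contribution and binder content requirements are met with equality.
That vertex is x1 = 0.2155, x4 = 1.514.
Cost = 0.241·0.2155 + 0.103·1.514 = 0.20788.

€0.208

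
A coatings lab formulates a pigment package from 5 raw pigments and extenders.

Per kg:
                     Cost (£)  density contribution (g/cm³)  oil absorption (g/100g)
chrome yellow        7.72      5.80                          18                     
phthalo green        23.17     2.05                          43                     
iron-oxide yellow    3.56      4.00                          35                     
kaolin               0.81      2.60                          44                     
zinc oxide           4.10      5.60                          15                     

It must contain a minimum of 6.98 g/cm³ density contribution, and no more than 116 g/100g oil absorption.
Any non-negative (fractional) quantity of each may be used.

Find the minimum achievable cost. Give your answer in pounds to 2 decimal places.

£2.24

Let x1 = kg of chrome yellow, x2 = kg of phthalo green, x3 = kg of iron-oxide yellow, x4 = kg of kaolin, x5 = kg of zinc oxide.
Minimize 7.72x1 + 23.17x2 + 3.56x3 + 0.81x4 + 4.1x5 with:
  5.8x1 + 2.05x2 + 4x3 + 2.6x4 + 5.6x5 ≥ 6.98   (density contribution)
  18x1 + 43x2 + 35x3 + 44x4 + 15x5 ≤ 116   (oil absorption)
  x1, x2, x3, x4, x5 ≥ 0.
The optimal basis is {kaolin, zinc oxide}; chrome yellow, phthalo green, iron-oxide yellow drop out. There the density contribution and oil absorption constraints are tight.
So kaolin = 2.627 kg, zinc oxide = 0.02662 kg.
Total cost: 0.81·2.627 + 4.1·0.02662 = 2.2370.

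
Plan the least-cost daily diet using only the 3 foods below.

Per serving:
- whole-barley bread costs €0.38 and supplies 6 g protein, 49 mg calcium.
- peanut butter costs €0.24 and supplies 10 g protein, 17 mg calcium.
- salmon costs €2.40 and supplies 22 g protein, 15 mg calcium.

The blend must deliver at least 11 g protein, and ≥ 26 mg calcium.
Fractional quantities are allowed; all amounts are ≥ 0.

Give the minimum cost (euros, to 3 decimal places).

Treat it as an LP. Let x1 = servings of whole-barley bread, x2 = servings of peanut butter, x3 = servings of salmon.
min 0.38x1 + 0.24x2 + 2.4x3 subject to:
  6x1 + 10x2 + 22x3 ≥ 11   (protein)
  49x1 + 17x2 + 15x3 ≥ 26   (calcium)
  x1, x2, x3 ≥ 0.
The minimum-cost mix takes nothing from salmon — only whole-barley bread, peanut butter. The protein and calcium requirements are met with equality.
Optimal quantities: whole-barley bread = 0.1881 servings, peanut butter = 0.9871 servings.
Hence cost = 0.38·0.1881 + 0.24·0.9871 = €0.30838.

€0.308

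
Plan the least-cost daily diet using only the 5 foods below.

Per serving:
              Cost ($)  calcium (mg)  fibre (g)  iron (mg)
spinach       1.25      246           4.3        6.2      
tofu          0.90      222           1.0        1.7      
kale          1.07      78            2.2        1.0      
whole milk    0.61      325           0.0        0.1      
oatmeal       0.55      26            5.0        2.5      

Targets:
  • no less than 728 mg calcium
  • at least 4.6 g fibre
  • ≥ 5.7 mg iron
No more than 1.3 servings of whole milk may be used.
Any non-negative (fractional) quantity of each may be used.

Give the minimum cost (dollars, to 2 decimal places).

Set it up as a linear program. Let x1 = servings of spinach, x2 = servings of tofu, x3 = servings of kale, x4 = servings of whole milk, x5 = servings of oatmeal.
Minimize 1.25x1 + 0.9x2 + 1.07x3 + 0.61x4 + 0.55x5 with:
  246x1 + 222x2 + 78x3 + 325x4 + 26x5 ≥ 728   (calcium)
  4.3x1 + 1x2 + 2.2x3 + 5x5 ≥ 4.6   (fibre)
  6.2x1 + 1.7x2 + 1x3 + 0.1x4 + 2.5x5 ≥ 5.7   (iron)
  x4 ≤ 1.3
  x1, x2, x3, x4, x5 ≥ 0.
The minimum-cost mix takes nothing from kale, oatmeal — only spinach, tofu, whole milk. The calcium, fibre, the whole milk cap requirements are met with equality.
Optimal quantities: spinach = 1.01 servings, tofu = 0.2569 servings, whole milk = 1.3 servings.
Hence cost = 1.25·1.01 + 0.9·0.2569 + 0.61·1.3 = $2.2867.

$2.29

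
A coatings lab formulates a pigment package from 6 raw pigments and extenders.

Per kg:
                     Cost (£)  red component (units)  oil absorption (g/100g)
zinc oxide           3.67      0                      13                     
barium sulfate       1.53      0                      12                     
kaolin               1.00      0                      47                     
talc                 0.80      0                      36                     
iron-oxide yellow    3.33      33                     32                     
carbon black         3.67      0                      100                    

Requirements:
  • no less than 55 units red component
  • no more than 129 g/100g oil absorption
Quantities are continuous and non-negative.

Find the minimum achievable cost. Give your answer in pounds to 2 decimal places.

£5.55

Let x1 = kg of zinc oxide, x2 = kg of barium sulfate, x3 = kg of kaolin, x4 = kg of talc, x5 = kg of iron-oxide yellow, x6 = kg of carbon black.
min 3.67x1 + 1.53x2 + 1x3 + 0.8x4 + 3.33x5 + 3.67x6 subject to:
  33x5 ≥ 55   (red component)
  13x1 + 12x2 + 47x3 + 36x4 + 32x5 + 100x6 ≤ 129   (oil absorption)
  x1, x2, x3, x4, x5, x6 ≥ 0.
The minimum-cost mix takes nothing from zinc oxide, barium sulfate, kaolin, talc, carbon black — only iron-oxide yellow. There the red component constraint is tight.
Solving gives x5 = 1.667.
Total cost: 3.33·1.667 = 5.5511.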